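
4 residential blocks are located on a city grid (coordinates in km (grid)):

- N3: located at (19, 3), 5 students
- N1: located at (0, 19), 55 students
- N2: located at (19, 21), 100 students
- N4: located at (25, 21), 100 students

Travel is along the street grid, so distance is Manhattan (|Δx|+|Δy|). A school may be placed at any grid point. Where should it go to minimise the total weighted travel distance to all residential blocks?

(19, 21)

Manhattan distance separates: Σwᵢ(|x−xᵢ|+|y−yᵢ|) = Σwᵢ|x−xᵢ| + Σwᵢ|y−yᵢ|, so x and y are optimised independently as 1-D weighted medians.
Total weight W = 260; half = 130.
x-coordinate, sorted with cumulative weight:
  x=0 (N1, w=55) cum 55
  x=19 (N3, w=5) cum 60
  x=19 (N2, w=100) cum 160  ← median
  x=25 (N4, w=100) cum 260
⇒ x* = 19
y-coordinate, sorted with cumulative weight:
  y=3 (N3, w=5) cum 5
  y=19 (N1, w=55) cum 60
  y=21 (N2, w=100) cum 160  ← median
  y=21 (N4, w=100) cum 260
⇒ y* = 21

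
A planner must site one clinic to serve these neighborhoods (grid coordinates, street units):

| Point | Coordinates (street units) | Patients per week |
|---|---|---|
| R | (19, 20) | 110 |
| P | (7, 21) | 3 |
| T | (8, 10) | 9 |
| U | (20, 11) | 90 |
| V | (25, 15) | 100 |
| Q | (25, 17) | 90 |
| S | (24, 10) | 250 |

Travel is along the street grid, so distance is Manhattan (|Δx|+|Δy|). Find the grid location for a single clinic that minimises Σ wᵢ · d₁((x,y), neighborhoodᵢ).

Manhattan distance separates: Σwᵢ(|x−xᵢ|+|y−yᵢ|) = Σwᵢ|x−xᵢ| + Σwᵢ|y−yᵢ|, so x and y are optimised independently as 1-D weighted medians.
Total weight W = 652; half = 326.
x-coordinate, sorted with cumulative weight:
  x=7 (P, w=3) cum 3
  x=8 (T, w=9) cum 12
  x=19 (R, w=110) cum 122
  x=20 (U, w=90) cum 212
  x=24 (S, w=250) cum 462  ← median
  x=25 (V, w=100) cum 562
  x=25 (Q, w=90) cum 652
⇒ x* = 24
y-coordinate, sorted with cumulative weight:
  y=10 (T, w=9) cum 9
  y=10 (S, w=250) cum 259
  y=11 (U, w=90) cum 349  ← median
  y=15 (V, w=100) cum 449
  y=17 (Q, w=90) cum 539
  y=20 (R, w=110) cum 649
  y=21 (P, w=3) cum 652
⇒ y* = 11

(24, 11)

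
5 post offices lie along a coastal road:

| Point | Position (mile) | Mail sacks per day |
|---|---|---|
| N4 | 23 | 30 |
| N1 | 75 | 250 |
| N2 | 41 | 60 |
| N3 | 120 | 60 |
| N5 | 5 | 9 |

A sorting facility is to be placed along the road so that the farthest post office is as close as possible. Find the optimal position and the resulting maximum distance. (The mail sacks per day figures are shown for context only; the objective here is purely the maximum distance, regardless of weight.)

The 1-center on a line is the midpoint of the two extreme points: leftmost at 5, rightmost at 120.
Optimal location = (5 + 120)/2 = 62.5; maximum distance = (120 − 5)/2 = 57.5.

location 62.5, max distance 57.5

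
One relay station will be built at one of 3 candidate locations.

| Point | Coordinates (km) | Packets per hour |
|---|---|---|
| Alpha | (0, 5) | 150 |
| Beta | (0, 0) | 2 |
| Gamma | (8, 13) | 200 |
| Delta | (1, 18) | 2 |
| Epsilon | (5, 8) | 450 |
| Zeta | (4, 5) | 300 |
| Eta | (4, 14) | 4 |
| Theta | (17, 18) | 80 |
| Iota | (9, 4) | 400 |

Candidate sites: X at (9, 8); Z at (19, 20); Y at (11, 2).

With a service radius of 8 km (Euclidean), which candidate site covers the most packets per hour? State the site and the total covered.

X, covering 1354

Coverage radius r = 8 km; a point is covered iff (Δx)²+(Δy)² ≤ 8² = 64.
  X (9, 8): covers {Gamma, Epsilon, Zeta, Eta, Iota} → 1354
  Z (19, 20): covers {Theta} → 80
  Y (11, 2): covers {Zeta, Iota} → 700
Maximum coverage at X: 1354 packets per hour.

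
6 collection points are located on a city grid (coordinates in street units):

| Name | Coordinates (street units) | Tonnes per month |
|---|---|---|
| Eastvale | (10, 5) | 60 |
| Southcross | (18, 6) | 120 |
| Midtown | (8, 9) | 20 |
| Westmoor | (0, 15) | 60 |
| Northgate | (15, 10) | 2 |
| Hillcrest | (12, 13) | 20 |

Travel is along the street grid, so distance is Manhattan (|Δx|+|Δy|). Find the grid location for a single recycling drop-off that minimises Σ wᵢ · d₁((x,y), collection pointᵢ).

Manhattan distance separates: Σwᵢ(|x−xᵢ|+|y−yᵢ|) = Σwᵢ|x−xᵢ| + Σwᵢ|y−yᵢ|, so x and y are optimised independently as 1-D weighted medians.
Total weight W = 282; half = 141.
x-coordinate, sorted with cumulative weight:
  x=0 (Westmoor, w=60) cum 60
  x=8 (Midtown, w=20) cum 80
  x=10 (Eastvale, w=60) cum 140
  x=12 (Hillcrest, w=20) cum 160  ← median
  x=15 (Northgate, w=2) cum 162
  x=18 (Southcross, w=120) cum 282
⇒ x* = 12
y-coordinate, sorted with cumulative weight:
  y=5 (Eastvale, w=60) cum 60
  y=6 (Southcross, w=120) cum 180  ← median
  y=9 (Midtown, w=20) cum 200
  y=10 (Northgate, w=2) cum 202
  y=13 (Hillcrest, w=20) cum 222
  y=15 (Westmoor, w=60) cum 282
⇒ y* = 6

(12, 6)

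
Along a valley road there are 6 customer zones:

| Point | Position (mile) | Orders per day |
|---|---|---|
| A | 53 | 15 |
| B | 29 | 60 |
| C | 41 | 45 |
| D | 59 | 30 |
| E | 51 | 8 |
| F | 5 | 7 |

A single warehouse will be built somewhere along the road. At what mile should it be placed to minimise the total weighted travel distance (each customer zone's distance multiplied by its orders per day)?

x = 41

For a sum of weighted absolute distances on a line, the optimum is the weighted median (not the mean). Total weight W = 165; half-weight = 82.5.
Sort by position and accumulate weight:
  mile 5 (F, w=7) → cum 7
  mile 29 (B, w=60) → cum 67
  mile 41 (C, w=45) → cum 112  ≥ 82.5 → median here
  mile 51 (E, w=8) → cum 120
  mile 53 (A, w=15) → cum 135
  mile 59 (D, w=30) → cum 165
Optimal location: mile 41.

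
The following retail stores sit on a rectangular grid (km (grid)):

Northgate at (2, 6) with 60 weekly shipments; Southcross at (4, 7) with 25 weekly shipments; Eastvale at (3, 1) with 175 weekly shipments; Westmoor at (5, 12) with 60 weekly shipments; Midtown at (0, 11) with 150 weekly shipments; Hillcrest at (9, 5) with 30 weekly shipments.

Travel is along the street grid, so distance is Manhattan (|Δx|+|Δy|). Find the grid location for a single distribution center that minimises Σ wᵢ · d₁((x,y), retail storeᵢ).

Manhattan distance separates: Σwᵢ(|x−xᵢ|+|y−yᵢ|) = Σwᵢ|x−xᵢ| + Σwᵢ|y−yᵢ|, so x and y are optimised independently as 1-D weighted medians.
Total weight W = 500; half = 250.
x-coordinate, sorted with cumulative weight:
  x=0 (Midtown, w=150) cum 150
  x=2 (Northgate, w=60) cum 210
  x=3 (Eastvale, w=175) cum 385  ← median
  x=4 (Southcross, w=25) cum 410
  x=5 (Westmoor, w=60) cum 470
  x=9 (Hillcrest, w=30) cum 500
⇒ x* = 3
y-coordinate, sorted with cumulative weight:
  y=1 (Eastvale, w=175) cum 175
  y=5 (Hillcrest, w=30) cum 205
  y=6 (Northgate, w=60) cum 265  ← median
  y=7 (Southcross, w=25) cum 290
  y=11 (Midtown, w=150) cum 440
  y=12 (Westmoor, w=60) cum 500
⇒ y* = 6

(3, 6)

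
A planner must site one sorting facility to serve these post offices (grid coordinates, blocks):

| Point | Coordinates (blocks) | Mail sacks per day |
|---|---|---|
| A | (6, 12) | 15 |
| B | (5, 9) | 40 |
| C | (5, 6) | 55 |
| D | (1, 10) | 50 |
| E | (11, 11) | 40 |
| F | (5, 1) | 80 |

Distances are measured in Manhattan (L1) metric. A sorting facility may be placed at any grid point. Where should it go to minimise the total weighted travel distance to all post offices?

(5, 9)

Manhattan distance separates: Σwᵢ(|x−xᵢ|+|y−yᵢ|) = Σwᵢ|x−xᵢ| + Σwᵢ|y−yᵢ|, so x and y are optimised independently as 1-D weighted medians.
Total weight W = 280; half = 140.
x-coordinate, sorted with cumulative weight:
  x=1 (D, w=50) cum 50
  x=5 (B, w=40) cum 90
  x=5 (C, w=55) cum 145  ← median
  x=5 (F, w=80) cum 225
  x=6 (A, w=15) cum 240
  x=11 (E, w=40) cum 280
⇒ x* = 5
y-coordinate, sorted with cumulative weight:
  y=1 (F, w=80) cum 80
  y=6 (C, w=55) cum 135
  y=9 (B, w=40) cum 175  ← median
  y=10 (D, w=50) cum 225
  y=11 (E, w=40) cum 265
  y=12 (A, w=15) cum 280
⇒ y* = 9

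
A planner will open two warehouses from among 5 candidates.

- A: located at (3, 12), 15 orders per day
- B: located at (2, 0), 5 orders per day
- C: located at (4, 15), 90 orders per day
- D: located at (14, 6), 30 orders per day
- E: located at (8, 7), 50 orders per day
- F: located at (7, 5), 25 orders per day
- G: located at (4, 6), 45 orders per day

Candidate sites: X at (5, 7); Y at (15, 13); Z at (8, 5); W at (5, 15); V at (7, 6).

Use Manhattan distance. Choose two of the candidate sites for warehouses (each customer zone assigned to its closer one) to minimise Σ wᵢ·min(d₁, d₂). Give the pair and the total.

{W, V}, total 690

Evaluate every pair (each demand assigned to the nearer of the two):
  {W, V}: total = 690
  {Z, W}: total = 780
  {X, W}: total = 855
  {X, Z}: total = 1390
  {X, V}: total = 1390
  {X, Y}: total = 1545
  {Y, V}: total = 1755
  {Z, V}: total = 1755
  {Y, W}: total = 1795
  {Y, Z}: total = 1965
Best pair: {W, V} with total 690.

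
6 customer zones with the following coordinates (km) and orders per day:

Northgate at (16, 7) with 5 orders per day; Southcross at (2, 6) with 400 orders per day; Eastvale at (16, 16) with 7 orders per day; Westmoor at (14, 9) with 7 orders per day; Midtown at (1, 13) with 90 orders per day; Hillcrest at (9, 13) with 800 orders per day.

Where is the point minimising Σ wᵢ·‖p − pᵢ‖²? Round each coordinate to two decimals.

The minimiser of Σwᵢ‖p−pᵢ‖² is the weighted centroid p* = (Σwᵢpᵢ)/(Σwᵢ).
Σwᵢ = 1309.
Σwᵢxᵢ = 5·16 + 400·2 + 7·16 + 7·14 + 90·1 + 800·9 = 8380.
Σwᵢyᵢ = 5·7 + 400·6 + 7·16 + 7·9 + 90·13 + 800·13 = 14180.
x* = 8380/1309 = 6.40, y* = 14180/1309 = 10.83.

(6.40, 10.83)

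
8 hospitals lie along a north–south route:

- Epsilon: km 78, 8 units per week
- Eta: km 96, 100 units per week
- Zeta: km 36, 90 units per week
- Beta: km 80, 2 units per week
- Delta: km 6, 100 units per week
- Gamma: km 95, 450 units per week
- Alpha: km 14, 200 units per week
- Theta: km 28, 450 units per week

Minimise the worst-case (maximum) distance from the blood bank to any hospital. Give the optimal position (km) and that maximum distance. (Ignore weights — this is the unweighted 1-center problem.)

location 51, max distance 45

The 1-center on a line is the midpoint of the two extreme points: leftmost at 6, rightmost at 96.
Optimal location = (6 + 96)/2 = 51; maximum distance = (96 − 6)/2 = 45.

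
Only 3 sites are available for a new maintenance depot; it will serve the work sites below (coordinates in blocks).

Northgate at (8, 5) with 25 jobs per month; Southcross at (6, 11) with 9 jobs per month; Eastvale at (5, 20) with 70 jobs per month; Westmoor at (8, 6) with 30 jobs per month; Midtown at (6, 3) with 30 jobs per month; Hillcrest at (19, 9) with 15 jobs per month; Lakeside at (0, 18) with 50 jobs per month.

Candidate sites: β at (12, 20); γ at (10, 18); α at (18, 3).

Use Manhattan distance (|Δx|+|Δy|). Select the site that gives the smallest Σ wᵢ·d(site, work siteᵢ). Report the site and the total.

Total weighted distance at each candidate:
  β (12, 20): total = 3300
  γ (10, 18): total = 2724
  α (18, 3): total = 5085
Minimum is at γ with total 2724 blocks.

γ, total 2724 blocks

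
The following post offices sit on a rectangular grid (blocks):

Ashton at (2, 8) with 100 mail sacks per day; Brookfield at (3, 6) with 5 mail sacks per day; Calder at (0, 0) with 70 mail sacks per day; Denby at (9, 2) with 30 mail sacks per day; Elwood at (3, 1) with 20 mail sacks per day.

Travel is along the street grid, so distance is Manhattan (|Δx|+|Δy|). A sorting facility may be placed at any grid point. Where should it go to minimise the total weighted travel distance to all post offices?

Manhattan distance separates: Σwᵢ(|x−xᵢ|+|y−yᵢ|) = Σwᵢ|x−xᵢ| + Σwᵢ|y−yᵢ|, so x and y are optimised independently as 1-D weighted medians.
Total weight W = 225; half = 112.5.
x-coordinate, sorted with cumulative weight:
  x=0 (Calder, w=70) cum 70
  x=2 (Ashton, w=100) cum 170  ← median
  x=3 (Brookfield, w=5) cum 175
  x=3 (Elwood, w=20) cum 195
  x=9 (Denby, w=30) cum 225
⇒ x* = 2
y-coordinate, sorted with cumulative weight:
  y=0 (Calder, w=70) cum 70
  y=1 (Elwood, w=20) cum 90
  y=2 (Denby, w=30) cum 120  ← median
  y=6 (Brookfield, w=5) cum 125
  y=8 (Ashton, w=100) cum 225
⇒ y* = 2

(2, 2)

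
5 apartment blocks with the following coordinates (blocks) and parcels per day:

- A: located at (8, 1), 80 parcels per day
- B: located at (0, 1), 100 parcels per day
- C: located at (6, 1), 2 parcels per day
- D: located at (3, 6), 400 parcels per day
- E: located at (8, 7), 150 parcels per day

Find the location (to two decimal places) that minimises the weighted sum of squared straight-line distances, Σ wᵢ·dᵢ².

(4.17, 4.96)

The minimiser of Σwᵢ‖p−pᵢ‖² is the weighted centroid p* = (Σwᵢpᵢ)/(Σwᵢ).
Σwᵢ = 732.
Σwᵢxᵢ = 80·8 + 100·0 + 2·6 + 400·3 + 150·8 = 3052.
Σwᵢyᵢ = 80·1 + 100·1 + 2·1 + 400·6 + 150·7 = 3632.
x* = 3052/732 = 4.17, y* = 3632/732 = 4.96.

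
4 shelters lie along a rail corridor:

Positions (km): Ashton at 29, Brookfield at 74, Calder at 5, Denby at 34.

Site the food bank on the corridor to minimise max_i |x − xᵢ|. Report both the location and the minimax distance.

The 1-center on a line is the midpoint of the two extreme points: leftmost at 5, rightmost at 74.
Optimal location = (5 + 74)/2 = 39.5; maximum distance = (74 − 5)/2 = 34.5.

location 39.5, max distance 34.5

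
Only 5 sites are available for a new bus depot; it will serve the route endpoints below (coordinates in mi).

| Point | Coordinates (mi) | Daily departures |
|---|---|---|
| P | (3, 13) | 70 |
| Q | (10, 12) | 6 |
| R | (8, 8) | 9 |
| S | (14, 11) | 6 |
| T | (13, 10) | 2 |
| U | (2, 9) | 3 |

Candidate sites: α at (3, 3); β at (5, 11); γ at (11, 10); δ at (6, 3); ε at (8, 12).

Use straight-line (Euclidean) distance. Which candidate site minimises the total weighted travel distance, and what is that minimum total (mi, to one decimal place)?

β, total 347.7 mi

Total weighted distance at each candidate:
  α (3, 3): total = 956.3
  β (5, 11): total = 347.7
  γ (11, 10): total = 694.1
  δ (6, 3): total = 947.7
  ε (8, 12): total = 472.3
Minimum is at β with total 347.7 mi.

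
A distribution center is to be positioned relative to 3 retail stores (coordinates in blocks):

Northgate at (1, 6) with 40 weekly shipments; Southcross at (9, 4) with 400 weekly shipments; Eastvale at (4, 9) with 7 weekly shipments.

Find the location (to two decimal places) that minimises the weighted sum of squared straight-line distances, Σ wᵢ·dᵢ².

(8.21, 4.26)

The minimiser of Σwᵢ‖p−pᵢ‖² is the weighted centroid p* = (Σwᵢpᵢ)/(Σwᵢ).
Σwᵢ = 447.
Σwᵢxᵢ = 40·1 + 400·9 + 7·4 = 3668.
Σwᵢyᵢ = 40·6 + 400·4 + 7·9 = 1903.
x* = 3668/447 = 8.21, y* = 1903/447 = 4.26.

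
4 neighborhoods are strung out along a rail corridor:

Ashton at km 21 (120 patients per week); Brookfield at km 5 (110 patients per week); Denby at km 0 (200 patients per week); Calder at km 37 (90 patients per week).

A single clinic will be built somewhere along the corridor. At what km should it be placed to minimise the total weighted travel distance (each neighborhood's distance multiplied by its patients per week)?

For a sum of weighted absolute distances on a line, the optimum is the weighted median (not the mean). Total weight W = 520; half-weight = 260.
Sort by position and accumulate weight:
  km 0 (Denby, w=200) → cum 200
  km 5 (Brookfield, w=110) → cum 310  ≥ 260 → median here
  km 21 (Ashton, w=120) → cum 430
  km 37 (Calder, w=90) → cum 520
Optimal location: km 5.

x = 5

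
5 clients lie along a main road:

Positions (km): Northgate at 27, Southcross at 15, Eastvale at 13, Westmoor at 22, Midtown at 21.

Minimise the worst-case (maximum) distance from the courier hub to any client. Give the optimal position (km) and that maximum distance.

The 1-center on a line is the midpoint of the two extreme points: leftmost at 13, rightmost at 27.
Optimal location = (13 + 27)/2 = 20; maximum distance = (27 − 13)/2 = 7.

location 20, max distance 7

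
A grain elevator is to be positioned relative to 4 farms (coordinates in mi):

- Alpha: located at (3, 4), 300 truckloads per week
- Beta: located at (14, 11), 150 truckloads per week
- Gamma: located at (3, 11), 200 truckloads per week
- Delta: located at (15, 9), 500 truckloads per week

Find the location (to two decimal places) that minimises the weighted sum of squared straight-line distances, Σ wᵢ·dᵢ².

(9.65, 8.30)

The minimiser of Σwᵢ‖p−pᵢ‖² is the weighted centroid p* = (Σwᵢpᵢ)/(Σwᵢ).
Σwᵢ = 1150.
Σwᵢxᵢ = 300·3 + 150·14 + 200·3 + 500·15 = 11100.
Σwᵢyᵢ = 300·4 + 150·11 + 200·11 + 500·9 = 9550.
x* = 11100/1150 = 9.65, y* = 9550/1150 = 8.30.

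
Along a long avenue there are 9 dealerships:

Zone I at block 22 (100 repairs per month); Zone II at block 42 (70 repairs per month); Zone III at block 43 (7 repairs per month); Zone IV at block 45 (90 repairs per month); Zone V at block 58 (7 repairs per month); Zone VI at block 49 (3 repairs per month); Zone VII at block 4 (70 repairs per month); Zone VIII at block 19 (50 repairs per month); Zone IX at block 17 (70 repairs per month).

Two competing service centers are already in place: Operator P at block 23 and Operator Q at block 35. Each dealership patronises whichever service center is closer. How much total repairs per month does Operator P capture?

The indifferent point is the midpoint (23+35)/2 = 29; dealerships left of it (closer to Operator P at 23) go to Operator P, those right go to Operator Q.
  Zone VII at 4 (w=70) → Operator P
  Zone IX at 17 (w=70) → Operator P
  Zone VIII at 19 (w=50) → Operator P
  Zone I at 22 (w=100) → Operator P
  Zone II at 42 (w=70) → Operator Q
  Zone III at 43 (w=7) → Operator Q
  Zone IV at 45 (w=90) → Operator Q
  Zone VI at 49 (w=3) → Operator Q
  Zone V at 58 (w=7) → Operator Q
Operator P captures 290; Operator Q captures 177.

290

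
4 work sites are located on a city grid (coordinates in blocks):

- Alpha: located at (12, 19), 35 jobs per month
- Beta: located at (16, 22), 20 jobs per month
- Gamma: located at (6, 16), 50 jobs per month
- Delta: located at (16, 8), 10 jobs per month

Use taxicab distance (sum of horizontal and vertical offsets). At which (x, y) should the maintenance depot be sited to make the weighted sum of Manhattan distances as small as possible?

Manhattan distance separates: Σwᵢ(|x−xᵢ|+|y−yᵢ|) = Σwᵢ|x−xᵢ| + Σwᵢ|y−yᵢ|, so x and y are optimised independently as 1-D weighted medians.
Total weight W = 115; half = 57.5.
x-coordinate, sorted with cumulative weight:
  x=6 (Gamma, w=50) cum 50
  x=12 (Alpha, w=35) cum 85  ← median
  x=16 (Beta, w=20) cum 105
  x=16 (Delta, w=10) cum 115
⇒ x* = 12
y-coordinate, sorted with cumulative weight:
  y=8 (Delta, w=10) cum 10
  y=16 (Gamma, w=50) cum 60  ← median
  y=19 (Alpha, w=35) cum 95
  y=22 (Beta, w=20) cum 115
⇒ y* = 16

(12, 16)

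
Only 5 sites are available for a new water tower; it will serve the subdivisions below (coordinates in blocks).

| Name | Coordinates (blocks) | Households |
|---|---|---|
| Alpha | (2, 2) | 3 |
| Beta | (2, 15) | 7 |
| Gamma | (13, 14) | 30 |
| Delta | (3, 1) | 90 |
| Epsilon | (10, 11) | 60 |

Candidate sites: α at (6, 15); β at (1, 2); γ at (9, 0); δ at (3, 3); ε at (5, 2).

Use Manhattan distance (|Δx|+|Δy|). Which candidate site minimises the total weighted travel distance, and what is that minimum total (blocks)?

Total weighted distance at each candidate:
  α (6, 15): total = 2329
  β (1, 2): total = 2171
  γ (9, 0): total = 2071
  δ (3, 3): total = 1807
  ε (5, 2): total = 1831
Minimum is at δ with total 1807 blocks.

δ, total 1807 blocks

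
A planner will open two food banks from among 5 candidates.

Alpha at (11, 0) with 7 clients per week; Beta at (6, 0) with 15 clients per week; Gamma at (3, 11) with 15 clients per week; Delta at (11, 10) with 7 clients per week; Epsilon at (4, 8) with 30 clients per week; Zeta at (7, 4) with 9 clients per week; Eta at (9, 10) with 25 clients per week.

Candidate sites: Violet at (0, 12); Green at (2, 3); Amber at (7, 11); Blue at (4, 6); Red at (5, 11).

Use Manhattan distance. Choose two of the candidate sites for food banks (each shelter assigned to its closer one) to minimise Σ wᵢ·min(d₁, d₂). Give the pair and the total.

Evaluate every pair (each demand assigned to the nearer of the two):
  {Amber, Blue}: total = 486
  {Blue, Red}: total = 520
  {Green, Red}: total = 567
  {Green, Amber}: total = 593
  {Amber, Red}: total = 608
  {Violet, Blue}: total = 678
  {Green, Blue}: total = 686
  {Violet, Amber}: total = 698
  {Violet, Red}: total = 704
  {Violet, Green}: total = 879
Best pair: {Amber, Blue} with total 486.

{Amber, Blue}, total 486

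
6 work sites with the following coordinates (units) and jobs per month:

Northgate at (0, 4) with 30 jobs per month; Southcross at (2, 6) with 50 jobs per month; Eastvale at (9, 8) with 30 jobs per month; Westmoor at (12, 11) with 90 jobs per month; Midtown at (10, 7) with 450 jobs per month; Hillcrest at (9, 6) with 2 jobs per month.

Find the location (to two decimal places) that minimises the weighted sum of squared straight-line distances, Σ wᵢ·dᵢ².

(9.15, 7.38)

The minimiser of Σwᵢ‖p−pᵢ‖² is the weighted centroid p* = (Σwᵢpᵢ)/(Σwᵢ).
Σwᵢ = 652.
Σwᵢxᵢ = 30·0 + 50·2 + 30·9 + 90·12 + 450·10 + 2·9 = 5968.
Σwᵢyᵢ = 30·4 + 50·6 + 30·8 + 90·11 + 450·7 + 2·6 = 4812.
x* = 5968/652 = 9.15, y* = 4812/652 = 7.38.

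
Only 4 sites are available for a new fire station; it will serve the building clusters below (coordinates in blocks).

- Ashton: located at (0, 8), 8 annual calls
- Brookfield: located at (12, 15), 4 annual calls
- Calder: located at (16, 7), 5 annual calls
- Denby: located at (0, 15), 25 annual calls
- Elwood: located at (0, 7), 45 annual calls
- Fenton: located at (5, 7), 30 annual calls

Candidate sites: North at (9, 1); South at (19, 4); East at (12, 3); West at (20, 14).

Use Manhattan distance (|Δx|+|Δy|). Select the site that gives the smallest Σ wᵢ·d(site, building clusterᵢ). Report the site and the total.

Total weighted distance at each candidate:
  North (9, 1): total = 1811
  South (19, 4): total = 2536
  East (12, 3): total = 1874
  West (20, 14): total = 2699
Minimum is at North with total 1811 blocks.

North, total 1811 blocks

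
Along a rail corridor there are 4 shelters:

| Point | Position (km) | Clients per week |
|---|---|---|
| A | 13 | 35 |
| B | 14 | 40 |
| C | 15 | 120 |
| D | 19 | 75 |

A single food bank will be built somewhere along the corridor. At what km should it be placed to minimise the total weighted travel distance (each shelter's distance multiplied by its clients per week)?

x = 15

For a sum of weighted absolute distances on a line, the optimum is the weighted median (not the mean). Total weight W = 270; half-weight = 135.
Sort by position and accumulate weight:
  km 13 (A, w=35) → cum 35
  km 14 (B, w=40) → cum 75
  km 15 (C, w=120) → cum 195  ≥ 135 → median here
  km 19 (D, w=75) → cum 270
Optimal location: km 15.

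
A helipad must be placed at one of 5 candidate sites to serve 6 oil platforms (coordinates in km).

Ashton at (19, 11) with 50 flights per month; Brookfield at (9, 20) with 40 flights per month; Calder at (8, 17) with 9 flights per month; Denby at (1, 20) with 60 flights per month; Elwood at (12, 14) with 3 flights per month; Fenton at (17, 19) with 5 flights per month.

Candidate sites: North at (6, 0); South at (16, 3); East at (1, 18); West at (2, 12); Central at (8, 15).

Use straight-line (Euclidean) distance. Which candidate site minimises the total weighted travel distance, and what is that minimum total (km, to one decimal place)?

Total weighted distance at each candidate:
  North (6, 0): total = 3206.9
  South (16, 3): total = 2783.3
  East (1, 18): total = 1594.4
  West (2, 12): total = 1944.1
  Central (8, 15): total = 1384.9
Minimum is at Central with total 1384.9 km.

Central, total 1384.9 km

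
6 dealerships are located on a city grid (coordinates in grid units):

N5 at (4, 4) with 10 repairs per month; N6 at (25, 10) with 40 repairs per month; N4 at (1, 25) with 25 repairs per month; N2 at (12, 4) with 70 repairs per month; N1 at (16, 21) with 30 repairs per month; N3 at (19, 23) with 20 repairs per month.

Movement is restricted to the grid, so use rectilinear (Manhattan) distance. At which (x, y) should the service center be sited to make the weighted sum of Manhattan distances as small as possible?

(12, 10)

Manhattan distance separates: Σwᵢ(|x−xᵢ|+|y−yᵢ|) = Σwᵢ|x−xᵢ| + Σwᵢ|y−yᵢ|, so x and y are optimised independently as 1-D weighted medians.
Total weight W = 195; half = 97.5.
x-coordinate, sorted with cumulative weight:
  x=1 (N4, w=25) cum 25
  x=4 (N5, w=10) cum 35
  x=12 (N2, w=70) cum 105  ← median
  x=16 (N1, w=30) cum 135
  x=19 (N3, w=20) cum 155
  x=25 (N6, w=40) cum 195
⇒ x* = 12
y-coordinate, sorted with cumulative weight:
  y=4 (N5, w=10) cum 10
  y=4 (N2, w=70) cum 80
  y=10 (N6, w=40) cum 120  ← median
  y=21 (N1, w=30) cum 150
  y=23 (N3, w=20) cum 170
  y=25 (N4, w=25) cum 195
⇒ y* = 10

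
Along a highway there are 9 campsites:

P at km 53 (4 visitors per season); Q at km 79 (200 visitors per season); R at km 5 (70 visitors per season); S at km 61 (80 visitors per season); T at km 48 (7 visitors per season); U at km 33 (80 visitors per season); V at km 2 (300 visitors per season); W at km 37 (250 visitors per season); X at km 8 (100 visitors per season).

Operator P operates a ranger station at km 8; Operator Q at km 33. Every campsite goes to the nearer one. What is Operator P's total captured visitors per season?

The indifferent point is the midpoint (8+33)/2 = 20.5; campsites left of it (closer to Operator P at 8) go to Operator P, those right go to Operator Q.
  V at 2 (w=300) → Operator P
  R at 5 (w=70) → Operator P
  X at 8 (w=100) → Operator P
  U at 33 (w=80) → Operator Q
  W at 37 (w=250) → Operator Q
  T at 48 (w=7) → Operator Q
  P at 53 (w=4) → Operator Q
  S at 61 (w=80) → Operator Q
  Q at 79 (w=200) → Operator Q
Operator P captures 470; Operator Q captures 621.

470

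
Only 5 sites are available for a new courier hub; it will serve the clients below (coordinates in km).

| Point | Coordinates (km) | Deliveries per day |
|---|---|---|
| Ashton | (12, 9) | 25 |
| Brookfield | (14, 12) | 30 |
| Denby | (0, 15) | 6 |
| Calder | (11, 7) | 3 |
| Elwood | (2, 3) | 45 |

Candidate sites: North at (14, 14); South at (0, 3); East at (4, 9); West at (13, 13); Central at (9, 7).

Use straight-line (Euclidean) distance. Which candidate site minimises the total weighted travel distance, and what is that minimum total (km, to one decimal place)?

Total weighted distance at each candidate:
  North (14, 14): total = 1034.2
  South (0, 3): total = 1031.8
  East (4, 9): total = 862.9
  West (13, 13): total = 912.4
  Central (9, 7): total = 743.3
Minimum is at Central with total 743.3 km.

Central, total 743.3 km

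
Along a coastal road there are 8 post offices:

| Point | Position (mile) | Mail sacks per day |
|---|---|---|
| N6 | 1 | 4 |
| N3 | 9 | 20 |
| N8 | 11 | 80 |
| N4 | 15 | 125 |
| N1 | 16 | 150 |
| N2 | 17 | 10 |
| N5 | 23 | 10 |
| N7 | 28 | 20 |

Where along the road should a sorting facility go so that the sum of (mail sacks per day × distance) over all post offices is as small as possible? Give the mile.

For a sum of weighted absolute distances on a line, the optimum is the weighted median (not the mean). Total weight W = 419; half-weight = 209.5.
Sort by position and accumulate weight:
  mile 1 (N6, w=4) → cum 4
  mile 9 (N3, w=20) → cum 24
  mile 11 (N8, w=80) → cum 104
  mile 15 (N4, w=125) → cum 229  ≥ 209.5 → median here
  mile 16 (N1, w=150) → cum 379
  mile 17 (N2, w=10) → cum 389
  mile 23 (N5, w=10) → cum 399
  mile 28 (N7, w=20) → cum 419
Optimal location: mile 15.

x = 15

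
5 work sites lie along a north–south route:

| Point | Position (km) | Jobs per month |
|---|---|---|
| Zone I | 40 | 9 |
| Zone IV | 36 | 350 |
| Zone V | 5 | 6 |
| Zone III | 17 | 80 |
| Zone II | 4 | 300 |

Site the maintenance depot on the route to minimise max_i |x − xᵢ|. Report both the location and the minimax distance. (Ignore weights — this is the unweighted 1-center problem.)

The 1-center on a line is the midpoint of the two extreme points: leftmost at 4, rightmost at 40.
Optimal location = (4 + 40)/2 = 22; maximum distance = (40 − 4)/2 = 18.

location 22, max distance 18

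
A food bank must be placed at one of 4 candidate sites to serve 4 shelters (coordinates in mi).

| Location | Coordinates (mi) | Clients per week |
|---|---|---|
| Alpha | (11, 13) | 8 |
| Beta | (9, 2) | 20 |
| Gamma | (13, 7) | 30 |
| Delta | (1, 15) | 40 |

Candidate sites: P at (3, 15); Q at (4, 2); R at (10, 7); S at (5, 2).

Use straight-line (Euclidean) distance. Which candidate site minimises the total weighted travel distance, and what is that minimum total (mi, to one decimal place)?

R, total 722.3 mi

Total weighted distance at each candidate:
  P (3, 15): total = 816.5
  Q (4, 2): total = 1046.8
  R (10, 7): total = 722.3
  S (5, 2): total = 1007.3
Minimum is at R with total 722.3 mi.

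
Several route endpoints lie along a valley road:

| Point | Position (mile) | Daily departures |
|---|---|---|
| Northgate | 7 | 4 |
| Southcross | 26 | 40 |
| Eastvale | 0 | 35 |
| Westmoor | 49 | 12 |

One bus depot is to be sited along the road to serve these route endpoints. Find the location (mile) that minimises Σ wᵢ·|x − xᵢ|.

For a sum of weighted absolute distances on a line, the optimum is the weighted median (not the mean). Total weight W = 91; half-weight = 45.5.
Sort by position and accumulate weight:
  mile 0 (Eastvale, w=35) → cum 35
  mile 7 (Northgate, w=4) → cum 39
  mile 26 (Southcross, w=40) → cum 79  ≥ 45.5 → median here
  mile 49 (Westmoor, w=12) → cum 91
Optimal location: mile 26.

x = 26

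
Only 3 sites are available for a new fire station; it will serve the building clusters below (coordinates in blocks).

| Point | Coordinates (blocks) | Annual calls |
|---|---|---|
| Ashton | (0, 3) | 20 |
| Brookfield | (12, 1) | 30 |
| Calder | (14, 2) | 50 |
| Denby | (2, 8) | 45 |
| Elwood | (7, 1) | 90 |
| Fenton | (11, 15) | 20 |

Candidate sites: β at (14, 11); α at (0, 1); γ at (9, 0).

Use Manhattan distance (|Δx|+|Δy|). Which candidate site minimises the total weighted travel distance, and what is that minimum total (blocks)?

γ, total 1995 blocks

Total weighted distance at each candidate:
  β (14, 11): total = 3595
  α (0, 1): total = 2685
  γ (9, 0): total = 1995
Minimum is at γ with total 1995 blocks.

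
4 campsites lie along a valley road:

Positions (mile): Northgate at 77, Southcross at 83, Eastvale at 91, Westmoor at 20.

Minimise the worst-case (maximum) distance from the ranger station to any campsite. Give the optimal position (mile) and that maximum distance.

The 1-center on a line is the midpoint of the two extreme points: leftmost at 20, rightmost at 91.
Optimal location = (20 + 91)/2 = 55.5; maximum distance = (91 − 20)/2 = 35.5.

location 55.5, max distance 35.5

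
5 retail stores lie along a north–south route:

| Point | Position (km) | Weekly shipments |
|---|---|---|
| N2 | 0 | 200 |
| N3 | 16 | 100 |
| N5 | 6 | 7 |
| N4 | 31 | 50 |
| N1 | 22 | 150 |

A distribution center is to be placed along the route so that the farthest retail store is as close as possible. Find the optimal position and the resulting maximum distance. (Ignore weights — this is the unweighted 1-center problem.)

location 15.5, max distance 15.5

The 1-center on a line is the midpoint of the two extreme points: leftmost at 0, rightmost at 31.
Optimal location = (0 + 31)/2 = 15.5; maximum distance = (31 − 0)/2 = 15.5.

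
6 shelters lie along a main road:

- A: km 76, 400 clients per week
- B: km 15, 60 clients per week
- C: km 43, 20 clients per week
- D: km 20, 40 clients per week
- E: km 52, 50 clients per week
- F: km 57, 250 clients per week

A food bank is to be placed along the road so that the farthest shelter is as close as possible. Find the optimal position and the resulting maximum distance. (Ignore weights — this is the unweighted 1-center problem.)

location 45.5, max distance 30.5

The 1-center on a line is the midpoint of the two extreme points: leftmost at 15, rightmost at 76.
Optimal location = (15 + 76)/2 = 45.5; maximum distance = (76 − 15)/2 = 30.5.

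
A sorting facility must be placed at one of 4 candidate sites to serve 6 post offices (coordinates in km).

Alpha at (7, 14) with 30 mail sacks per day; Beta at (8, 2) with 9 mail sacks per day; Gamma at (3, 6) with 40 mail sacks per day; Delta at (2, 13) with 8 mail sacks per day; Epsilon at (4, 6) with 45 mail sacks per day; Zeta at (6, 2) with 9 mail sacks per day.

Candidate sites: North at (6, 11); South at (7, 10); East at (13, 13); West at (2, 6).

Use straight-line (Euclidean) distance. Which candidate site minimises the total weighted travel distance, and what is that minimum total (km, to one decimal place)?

Total weighted distance at each candidate:
  North (6, 11): total = 770.2
  South (7, 10): total = 763.0
  East (13, 13): total = 1497.9
  West (2, 6): total = 584.8
Minimum is at West with total 584.8 km.

West, total 584.8 km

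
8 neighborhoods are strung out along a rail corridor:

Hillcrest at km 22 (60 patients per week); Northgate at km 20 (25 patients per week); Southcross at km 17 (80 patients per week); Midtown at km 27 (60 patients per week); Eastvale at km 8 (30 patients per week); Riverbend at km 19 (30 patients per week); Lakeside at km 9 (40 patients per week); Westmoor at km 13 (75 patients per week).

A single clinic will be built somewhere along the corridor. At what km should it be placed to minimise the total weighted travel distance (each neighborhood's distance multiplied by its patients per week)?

x = 17

For a sum of weighted absolute distances on a line, the optimum is the weighted median (not the mean). Total weight W = 400; half-weight = 200.
Sort by position and accumulate weight:
  km 8 (Eastvale, w=30) → cum 30
  km 9 (Lakeside, w=40) → cum 70
  km 13 (Westmoor, w=75) → cum 145
  km 17 (Southcross, w=80) → cum 225  ≥ 200 → median here
  km 19 (Riverbend, w=30) → cum 255
  km 20 (Northgate, w=25) → cum 280
  km 22 (Hillcrest, w=60) → cum 340
  km 27 (Midtown, w=60) → cum 400
Optimal location: km 17.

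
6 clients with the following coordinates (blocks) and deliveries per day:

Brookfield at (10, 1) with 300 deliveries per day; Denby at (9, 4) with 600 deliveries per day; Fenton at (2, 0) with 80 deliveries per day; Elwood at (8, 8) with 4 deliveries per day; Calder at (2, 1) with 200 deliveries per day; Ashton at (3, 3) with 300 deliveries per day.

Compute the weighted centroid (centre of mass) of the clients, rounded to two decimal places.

(6.67, 2.58)

The minimiser of Σwᵢ‖p−pᵢ‖² is the weighted centroid p* = (Σwᵢpᵢ)/(Σwᵢ).
Σwᵢ = 1484.
Σwᵢxᵢ = 300·10 + 600·9 + 80·2 + 4·8 + 200·2 + 300·3 = 9892.
Σwᵢyᵢ = 300·1 + 600·4 + 80·0 + 4·8 + 200·1 + 300·3 = 3832.
x* = 9892/1484 = 6.67, y* = 3832/1484 = 2.58.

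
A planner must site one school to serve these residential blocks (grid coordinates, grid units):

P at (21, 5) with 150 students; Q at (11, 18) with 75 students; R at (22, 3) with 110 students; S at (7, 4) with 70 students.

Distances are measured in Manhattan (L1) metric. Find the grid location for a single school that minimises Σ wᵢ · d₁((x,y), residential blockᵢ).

Manhattan distance separates: Σwᵢ(|x−xᵢ|+|y−yᵢ|) = Σwᵢ|x−xᵢ| + Σwᵢ|y−yᵢ|, so x and y are optimised independently as 1-D weighted medians.
Total weight W = 405; half = 202.5.
x-coordinate, sorted with cumulative weight:
  x=7 (S, w=70) cum 70
  x=11 (Q, w=75) cum 145
  x=21 (P, w=150) cum 295  ← median
  x=22 (R, w=110) cum 405
⇒ x* = 21
y-coordinate, sorted with cumulative weight:
  y=3 (R, w=110) cum 110
  y=4 (S, w=70) cum 180
  y=5 (P, w=150) cum 330  ← median
  y=18 (Q, w=75) cum 405
⇒ y* = 5

(21, 5)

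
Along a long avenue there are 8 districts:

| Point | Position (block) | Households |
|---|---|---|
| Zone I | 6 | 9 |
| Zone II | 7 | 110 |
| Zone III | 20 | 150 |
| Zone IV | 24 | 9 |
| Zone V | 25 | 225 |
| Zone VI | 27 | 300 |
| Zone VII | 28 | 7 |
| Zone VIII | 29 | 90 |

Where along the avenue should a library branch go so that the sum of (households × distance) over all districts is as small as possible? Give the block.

x = 25

For a sum of weighted absolute distances on a line, the optimum is the weighted median (not the mean). Total weight W = 900; half-weight = 450.
Sort by position and accumulate weight:
  block 6 (Zone I, w=9) → cum 9
  block 7 (Zone II, w=110) → cum 119
  block 20 (Zone III, w=150) → cum 269
  block 24 (Zone IV, w=9) → cum 278
  block 25 (Zone V, w=225) → cum 503  ≥ 450 → median here
  block 27 (Zone VI, w=300) → cum 803
  block 28 (Zone VII, w=7) → cum 810
  block 29 (Zone VIII, w=90) → cum 900
Optimal location: block 25.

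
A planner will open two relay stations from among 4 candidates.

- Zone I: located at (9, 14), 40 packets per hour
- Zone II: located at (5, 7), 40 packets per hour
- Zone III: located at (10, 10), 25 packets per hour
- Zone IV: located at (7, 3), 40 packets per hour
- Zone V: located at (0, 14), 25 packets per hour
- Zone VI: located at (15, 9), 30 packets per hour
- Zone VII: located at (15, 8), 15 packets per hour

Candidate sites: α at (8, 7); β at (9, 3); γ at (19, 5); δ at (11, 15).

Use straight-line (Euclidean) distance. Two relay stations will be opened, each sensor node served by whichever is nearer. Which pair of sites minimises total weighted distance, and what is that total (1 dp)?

Evaluate every pair (each demand assigned to the nearer of the two):
  {α, δ}: total = 1052.7
  {β, δ}: total = 1132.8
  {α, β}: total = 1163.2
  {α, γ}: total = 1168.4
  {β, γ}: total = 1523.1
  {γ, δ}: total = 1624.4
Best pair: {α, δ} with total 1052.7.

{α, δ}, total 1052.7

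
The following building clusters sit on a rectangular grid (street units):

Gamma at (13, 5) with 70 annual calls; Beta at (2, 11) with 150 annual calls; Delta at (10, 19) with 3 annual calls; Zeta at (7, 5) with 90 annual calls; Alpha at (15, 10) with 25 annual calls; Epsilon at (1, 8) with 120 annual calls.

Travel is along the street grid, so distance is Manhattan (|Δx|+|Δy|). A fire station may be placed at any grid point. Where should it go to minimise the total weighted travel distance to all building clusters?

Manhattan distance separates: Σwᵢ(|x−xᵢ|+|y−yᵢ|) = Σwᵢ|x−xᵢ| + Σwᵢ|y−yᵢ|, so x and y are optimised independently as 1-D weighted medians.
Total weight W = 458; half = 229.
x-coordinate, sorted with cumulative weight:
  x=1 (Epsilon, w=120) cum 120
  x=2 (Beta, w=150) cum 270  ← median
  x=7 (Zeta, w=90) cum 360
  x=10 (Delta, w=3) cum 363
  x=13 (Gamma, w=70) cum 433
  x=15 (Alpha, w=25) cum 458
⇒ x* = 2
y-coordinate, sorted with cumulative weight:
  y=5 (Gamma, w=70) cum 70
  y=5 (Zeta, w=90) cum 160
  y=8 (Epsilon, w=120) cum 280  ← median
  y=10 (Alpha, w=25) cum 305
  y=11 (Beta, w=150) cum 455
  y=19 (Delta, w=3) cum 458
⇒ y* = 8

(2, 8)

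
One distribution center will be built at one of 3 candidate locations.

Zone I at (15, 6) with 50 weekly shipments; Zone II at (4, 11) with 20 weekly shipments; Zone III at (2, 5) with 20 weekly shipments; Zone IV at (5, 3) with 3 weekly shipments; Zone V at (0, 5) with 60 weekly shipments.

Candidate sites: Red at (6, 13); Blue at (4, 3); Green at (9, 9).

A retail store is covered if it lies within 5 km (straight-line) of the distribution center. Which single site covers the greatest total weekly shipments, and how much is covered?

Coverage radius r = 5 km; a point is covered iff (Δx)²+(Δy)² ≤ 5² = 25.
  Red (6, 13): covers {Zone II} → 20
  Blue (4, 3): covers {Zone III, Zone IV, Zone V} → 83
  Green (9, 9): covers {none} → 0
Maximum coverage at Blue: 83 weekly shipments.

Blue, covering 83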